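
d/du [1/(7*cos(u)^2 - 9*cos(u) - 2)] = (14*cos(u) - 9)*sin(u)/(-7*cos(u)^2 + 9*cos(u) + 2)^2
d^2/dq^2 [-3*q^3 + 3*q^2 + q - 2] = 6 - 18*q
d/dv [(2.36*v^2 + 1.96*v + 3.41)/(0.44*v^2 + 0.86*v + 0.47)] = (1.1672*v^2 - 0.782400000000001*v - 2.0114)/(0.1936*v^4 + 0.7568*v^3 + 1.1532*v^2 + 0.8084*v + 0.2209)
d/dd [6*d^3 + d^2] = 2*d*(9*d + 1)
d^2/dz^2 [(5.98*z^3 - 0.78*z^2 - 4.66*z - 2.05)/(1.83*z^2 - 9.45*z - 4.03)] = (2.8421709430404e-14*z^5 + 5.6843418860808e-13*z^4 + 1098.072096*z^3 + 1290.729978*z^2 + 589.231338*z - 66.7749239999998)/(6.128487*z^6 - 94.941315*z^5 + 449.782524*z^4 - 425.751795*z^3 - 990.504684*z^2 - 460.429515*z - 65.450827)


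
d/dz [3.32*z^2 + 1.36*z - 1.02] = 6.64*z + 1.36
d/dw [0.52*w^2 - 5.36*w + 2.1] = 1.04*w - 5.36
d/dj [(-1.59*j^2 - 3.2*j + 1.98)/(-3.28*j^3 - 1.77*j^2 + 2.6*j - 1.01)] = (-5.2152*j^4 - 20.992*j^3 + 9.6852*j^2 + 10.221*j - 1.916)/(10.7584*j^6 + 11.6112*j^5 - 13.9231*j^4 - 2.5784*j^3 + 10.3354*j^2 - 5.252*j + 1.0201)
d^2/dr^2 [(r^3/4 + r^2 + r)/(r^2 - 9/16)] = 8*(1168*r^3 + 1728*r^2 + 1971*r + 324)/(4096*r^6 - 6912*r^4 + 3888*r^2 - 729)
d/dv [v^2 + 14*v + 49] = 2*v + 14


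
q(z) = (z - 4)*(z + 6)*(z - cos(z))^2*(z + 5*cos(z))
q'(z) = (1 - 5*sin(z))*(z - 4)*(z + 6)*(z - cos(z))^2 + (z - 4)*(z + 6)*(z - cos(z))*(z + 5*cos(z))*(2*sin(z) + 2) + (z - 4)*(z - cos(z))^2*(z + 5*cos(z)) + (z + 6)*(z - cos(z))^2*(z + 5*cos(z)) = (z - cos(z))*(-(z - 4)*(z + 6)*(z - cos(z))*(5*sin(z) - 1) + 2*(z - 4)*(z + 6)*(z + 5*cos(z))*(sin(z) + 1) + (z - 4)*(z - cos(z))*(z + 5*cos(z)) + (z + 6)*(z - cos(z))*(z + 5*cos(z)))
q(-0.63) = -175.33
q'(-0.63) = -97.46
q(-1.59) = 102.55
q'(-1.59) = -360.02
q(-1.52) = 77.25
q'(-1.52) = -362.58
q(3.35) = 175.55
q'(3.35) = -418.62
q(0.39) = -33.10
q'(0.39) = 180.74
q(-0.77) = -155.72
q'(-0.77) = -180.99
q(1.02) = -18.77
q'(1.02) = -119.51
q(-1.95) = 228.60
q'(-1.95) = -342.03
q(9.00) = 32742.80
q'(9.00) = 10247.98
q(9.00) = 32742.80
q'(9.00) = 10247.98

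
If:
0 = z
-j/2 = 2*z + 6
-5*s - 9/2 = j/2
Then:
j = -12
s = 3/10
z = 0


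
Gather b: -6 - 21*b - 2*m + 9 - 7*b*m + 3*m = b*(-7*m - 21) + m + 3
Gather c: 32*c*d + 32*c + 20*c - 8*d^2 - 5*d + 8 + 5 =c*(32*d + 52) - 8*d^2 - 5*d + 13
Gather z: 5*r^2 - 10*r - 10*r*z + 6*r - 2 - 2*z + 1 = 5*r^2 - 4*r + z*(-10*r - 2) - 1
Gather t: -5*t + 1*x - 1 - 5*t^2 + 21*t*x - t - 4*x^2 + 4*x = -5*t^2 + t*(21*x - 6) - 4*x^2 + 5*x - 1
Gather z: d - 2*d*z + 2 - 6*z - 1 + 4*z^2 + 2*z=d + 4*z^2 + z*(-2*d - 4) + 1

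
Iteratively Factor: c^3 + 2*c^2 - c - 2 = (c + 1)*(c^2 + c - 2) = (c - 1)*(c + 1)*(c + 2)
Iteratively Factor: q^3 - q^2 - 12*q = (q)*(q^2 - q - 12) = q*(q - 4)*(q + 3)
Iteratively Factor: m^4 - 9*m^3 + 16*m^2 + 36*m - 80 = (m - 5)*(m^3 - 4*m^2 - 4*m + 16) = (m - 5)*(m - 4)*(m^2 - 4) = (m - 5)*(m - 4)*(m + 2)*(m - 2)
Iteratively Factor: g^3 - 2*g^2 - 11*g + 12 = (g + 3)*(g^2 - 5*g + 4) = (g - 1)*(g + 3)*(g - 4)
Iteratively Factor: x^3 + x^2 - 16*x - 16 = (x + 1)*(x^2 - 16) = (x + 1)*(x + 4)*(x - 4)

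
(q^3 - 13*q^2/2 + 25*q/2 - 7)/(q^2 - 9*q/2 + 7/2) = q - 2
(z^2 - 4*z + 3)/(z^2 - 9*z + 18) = (z - 1)/(z - 6)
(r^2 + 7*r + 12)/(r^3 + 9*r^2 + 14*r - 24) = (r + 3)/(r^2 + 5*r - 6)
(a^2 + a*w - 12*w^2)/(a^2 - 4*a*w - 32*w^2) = (-a + 3*w)/(-a + 8*w)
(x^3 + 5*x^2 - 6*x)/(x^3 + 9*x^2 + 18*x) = (x - 1)/(x + 3)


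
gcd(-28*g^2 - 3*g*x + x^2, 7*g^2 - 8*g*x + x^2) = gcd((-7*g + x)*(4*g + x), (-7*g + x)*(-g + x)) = -7*g + x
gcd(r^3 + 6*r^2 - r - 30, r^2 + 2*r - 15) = r + 5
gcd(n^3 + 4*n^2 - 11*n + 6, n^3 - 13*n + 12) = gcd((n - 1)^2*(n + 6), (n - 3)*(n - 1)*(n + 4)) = n - 1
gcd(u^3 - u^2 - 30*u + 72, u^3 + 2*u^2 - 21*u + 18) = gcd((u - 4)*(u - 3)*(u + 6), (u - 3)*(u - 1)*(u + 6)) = u^2 + 3*u - 18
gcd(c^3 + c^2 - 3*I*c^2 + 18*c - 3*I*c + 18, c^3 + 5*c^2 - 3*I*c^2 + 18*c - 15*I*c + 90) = c^2 - 3*I*c + 18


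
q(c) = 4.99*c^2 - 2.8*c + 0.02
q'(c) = 9.98*c - 2.8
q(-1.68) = 18.81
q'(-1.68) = -19.57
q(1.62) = 8.58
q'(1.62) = 13.37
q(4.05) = 70.53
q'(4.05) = 37.62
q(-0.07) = 0.24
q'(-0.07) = -3.50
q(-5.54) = 168.68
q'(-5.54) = -58.09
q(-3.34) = 65.04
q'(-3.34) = -36.13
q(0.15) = -0.29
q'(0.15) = -1.30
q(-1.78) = 20.81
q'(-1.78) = -20.56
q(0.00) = 0.02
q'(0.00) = -2.80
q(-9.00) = 429.41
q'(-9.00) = -92.62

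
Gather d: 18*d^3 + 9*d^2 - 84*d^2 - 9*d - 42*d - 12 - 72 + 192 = 18*d^3 - 75*d^2 - 51*d + 108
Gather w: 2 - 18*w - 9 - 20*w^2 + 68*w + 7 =-20*w^2 + 50*w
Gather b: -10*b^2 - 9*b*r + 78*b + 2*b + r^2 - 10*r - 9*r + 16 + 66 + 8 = -10*b^2 + b*(80 - 9*r) + r^2 - 19*r + 90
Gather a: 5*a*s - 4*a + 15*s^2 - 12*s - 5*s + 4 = a*(5*s - 4) + 15*s^2 - 17*s + 4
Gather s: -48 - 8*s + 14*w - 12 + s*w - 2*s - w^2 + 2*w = s*(w - 10) - w^2 + 16*w - 60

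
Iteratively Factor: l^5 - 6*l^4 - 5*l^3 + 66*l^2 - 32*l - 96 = (l - 2)*(l^4 - 4*l^3 - 13*l^2 + 40*l + 48) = (l - 2)*(l + 1)*(l^3 - 5*l^2 - 8*l + 48) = (l - 4)*(l - 2)*(l + 1)*(l^2 - l - 12) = (l - 4)^2*(l - 2)*(l + 1)*(l + 3)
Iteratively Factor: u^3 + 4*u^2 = (u)*(u^2 + 4*u) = u^2*(u + 4)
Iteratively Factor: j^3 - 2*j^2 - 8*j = (j - 4)*(j^2 + 2*j) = j*(j - 4)*(j + 2)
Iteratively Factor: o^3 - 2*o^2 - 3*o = (o)*(o^2 - 2*o - 3) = o*(o - 3)*(o + 1)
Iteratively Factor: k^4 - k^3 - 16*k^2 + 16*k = (k + 4)*(k^3 - 5*k^2 + 4*k) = (k - 4)*(k + 4)*(k^2 - k) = k*(k - 4)*(k + 4)*(k - 1)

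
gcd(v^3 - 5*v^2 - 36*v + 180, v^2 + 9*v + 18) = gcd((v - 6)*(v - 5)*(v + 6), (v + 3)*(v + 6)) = v + 6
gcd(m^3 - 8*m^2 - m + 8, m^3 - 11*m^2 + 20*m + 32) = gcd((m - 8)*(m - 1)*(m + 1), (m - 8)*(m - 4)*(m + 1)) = m^2 - 7*m - 8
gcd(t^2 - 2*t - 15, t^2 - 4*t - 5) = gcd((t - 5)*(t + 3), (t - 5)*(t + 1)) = t - 5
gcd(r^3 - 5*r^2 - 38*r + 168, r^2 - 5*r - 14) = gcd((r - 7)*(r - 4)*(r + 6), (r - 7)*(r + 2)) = r - 7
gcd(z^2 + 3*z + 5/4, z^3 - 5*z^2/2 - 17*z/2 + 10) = z + 5/2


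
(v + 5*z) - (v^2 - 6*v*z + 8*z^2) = -v^2 + 6*v*z + v - 8*z^2 + 5*z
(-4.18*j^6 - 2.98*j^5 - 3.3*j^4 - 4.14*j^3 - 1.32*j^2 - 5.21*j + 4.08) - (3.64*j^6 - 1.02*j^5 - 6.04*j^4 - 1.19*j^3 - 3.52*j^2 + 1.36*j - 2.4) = -7.82*j^6 - 1.96*j^5 + 2.74*j^4 - 2.95*j^3 + 2.2*j^2 - 6.57*j + 6.48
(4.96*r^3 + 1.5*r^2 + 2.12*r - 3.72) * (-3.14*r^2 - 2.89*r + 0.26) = -15.5744*r^5 - 19.0444*r^4 - 9.7022*r^3 + 5.944*r^2 + 11.302*r - 0.9672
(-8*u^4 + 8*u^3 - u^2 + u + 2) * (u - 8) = -8*u^5 + 72*u^4 - 65*u^3 + 9*u^2 - 6*u - 16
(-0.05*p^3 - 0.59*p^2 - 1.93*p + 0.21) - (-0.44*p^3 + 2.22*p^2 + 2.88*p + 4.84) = 0.39*p^3 - 2.81*p^2 - 4.81*p - 4.63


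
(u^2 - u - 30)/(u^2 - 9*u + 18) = (u + 5)/(u - 3)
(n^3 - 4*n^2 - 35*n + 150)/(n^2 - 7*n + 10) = (n^2 + n - 30)/(n - 2)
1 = 1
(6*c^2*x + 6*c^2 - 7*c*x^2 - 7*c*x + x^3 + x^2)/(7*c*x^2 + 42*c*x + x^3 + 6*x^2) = (6*c^2*x + 6*c^2 - 7*c*x^2 - 7*c*x + x^3 + x^2)/(x*(7*c*x + 42*c + x^2 + 6*x))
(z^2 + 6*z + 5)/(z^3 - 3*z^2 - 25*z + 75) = (z + 1)/(z^2 - 8*z + 15)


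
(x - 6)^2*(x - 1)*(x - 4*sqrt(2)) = x^4 - 13*x^3 - 4*sqrt(2)*x^3 + 48*x^2 + 52*sqrt(2)*x^2 - 192*sqrt(2)*x - 36*x + 144*sqrt(2)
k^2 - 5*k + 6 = (k - 3)*(k - 2)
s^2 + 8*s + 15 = (s + 3)*(s + 5)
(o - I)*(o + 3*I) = o^2 + 2*I*o + 3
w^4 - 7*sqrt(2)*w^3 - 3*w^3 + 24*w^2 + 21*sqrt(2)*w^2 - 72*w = w*(w - 3)*(w - 4*sqrt(2))*(w - 3*sqrt(2))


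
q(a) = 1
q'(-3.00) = 0.00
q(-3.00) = 1.00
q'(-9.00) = 0.00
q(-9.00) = 1.00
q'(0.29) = 0.00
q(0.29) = 1.00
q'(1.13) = 0.00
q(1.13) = 1.00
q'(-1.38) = 0.00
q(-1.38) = 1.00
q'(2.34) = 0.00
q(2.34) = 1.00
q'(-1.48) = 0.00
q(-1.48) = 1.00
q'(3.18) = 0.00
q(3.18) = 1.00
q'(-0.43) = 0.00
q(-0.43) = 1.00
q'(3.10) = 0.00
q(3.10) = 1.00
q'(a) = 0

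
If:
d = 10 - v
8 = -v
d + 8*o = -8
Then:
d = 18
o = -13/4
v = -8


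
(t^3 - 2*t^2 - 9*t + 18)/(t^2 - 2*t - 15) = (t^2 - 5*t + 6)/(t - 5)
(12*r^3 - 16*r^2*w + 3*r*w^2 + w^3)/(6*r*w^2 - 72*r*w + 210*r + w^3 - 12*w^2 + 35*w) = (2*r^2 - 3*r*w + w^2)/(w^2 - 12*w + 35)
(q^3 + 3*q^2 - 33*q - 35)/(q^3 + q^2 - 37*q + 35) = (q + 1)/(q - 1)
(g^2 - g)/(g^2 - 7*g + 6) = g/(g - 6)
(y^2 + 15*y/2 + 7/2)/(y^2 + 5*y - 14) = (y + 1/2)/(y - 2)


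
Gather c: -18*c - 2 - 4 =-18*c - 6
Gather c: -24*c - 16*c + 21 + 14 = 35 - 40*c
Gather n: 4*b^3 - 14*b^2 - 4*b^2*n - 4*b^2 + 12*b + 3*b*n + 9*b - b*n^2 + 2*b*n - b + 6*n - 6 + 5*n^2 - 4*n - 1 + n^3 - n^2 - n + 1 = 4*b^3 - 18*b^2 + 20*b + n^3 + n^2*(4 - b) + n*(-4*b^2 + 5*b + 1) - 6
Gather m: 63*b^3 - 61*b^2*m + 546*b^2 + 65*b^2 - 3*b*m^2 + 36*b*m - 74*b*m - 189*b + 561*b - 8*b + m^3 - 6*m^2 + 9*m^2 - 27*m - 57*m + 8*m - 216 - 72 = 63*b^3 + 611*b^2 + 364*b + m^3 + m^2*(3 - 3*b) + m*(-61*b^2 - 38*b - 76) - 288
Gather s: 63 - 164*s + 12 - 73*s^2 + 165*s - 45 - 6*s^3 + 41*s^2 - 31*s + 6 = -6*s^3 - 32*s^2 - 30*s + 36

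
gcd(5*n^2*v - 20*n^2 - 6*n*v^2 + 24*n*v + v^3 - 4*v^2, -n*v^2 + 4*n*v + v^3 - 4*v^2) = -n*v + 4*n + v^2 - 4*v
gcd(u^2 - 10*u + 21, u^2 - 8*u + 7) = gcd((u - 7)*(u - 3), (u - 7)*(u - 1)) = u - 7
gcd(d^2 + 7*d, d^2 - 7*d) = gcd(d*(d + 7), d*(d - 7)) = d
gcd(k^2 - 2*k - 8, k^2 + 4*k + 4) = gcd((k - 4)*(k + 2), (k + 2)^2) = k + 2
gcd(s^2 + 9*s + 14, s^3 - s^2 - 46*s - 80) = s + 2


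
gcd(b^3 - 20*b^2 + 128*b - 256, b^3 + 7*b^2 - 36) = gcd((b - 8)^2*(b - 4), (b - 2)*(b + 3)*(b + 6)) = 1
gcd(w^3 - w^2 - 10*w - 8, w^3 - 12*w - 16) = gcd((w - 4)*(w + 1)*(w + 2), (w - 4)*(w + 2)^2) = w^2 - 2*w - 8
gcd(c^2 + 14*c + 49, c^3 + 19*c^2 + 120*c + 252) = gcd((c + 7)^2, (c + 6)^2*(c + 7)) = c + 7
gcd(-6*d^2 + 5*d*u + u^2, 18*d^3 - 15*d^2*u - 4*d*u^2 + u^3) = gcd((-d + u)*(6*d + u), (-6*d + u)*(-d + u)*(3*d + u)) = -d + u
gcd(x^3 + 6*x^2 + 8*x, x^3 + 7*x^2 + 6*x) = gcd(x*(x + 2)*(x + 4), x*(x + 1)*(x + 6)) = x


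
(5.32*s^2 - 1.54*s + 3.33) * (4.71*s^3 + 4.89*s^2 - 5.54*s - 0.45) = 25.0572*s^5 + 18.7614*s^4 - 21.3191*s^3 + 22.4213*s^2 - 17.7552*s - 1.4985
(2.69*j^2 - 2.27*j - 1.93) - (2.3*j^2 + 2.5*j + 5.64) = 0.39*j^2 - 4.77*j - 7.57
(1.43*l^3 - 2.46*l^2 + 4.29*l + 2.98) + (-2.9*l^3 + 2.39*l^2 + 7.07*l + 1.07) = -1.47*l^3 - 0.0699999999999998*l^2 + 11.36*l + 4.05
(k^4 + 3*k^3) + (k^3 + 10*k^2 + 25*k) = k^4 + 4*k^3 + 10*k^2 + 25*k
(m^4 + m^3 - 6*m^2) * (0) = 0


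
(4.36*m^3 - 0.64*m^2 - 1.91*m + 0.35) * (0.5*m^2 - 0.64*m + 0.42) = 2.18*m^5 - 3.1104*m^4 + 1.2858*m^3 + 1.1286*m^2 - 1.0262*m + 0.147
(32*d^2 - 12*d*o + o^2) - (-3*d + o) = 32*d^2 - 12*d*o + 3*d + o^2 - o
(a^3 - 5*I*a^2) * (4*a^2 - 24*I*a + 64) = 4*a^5 - 44*I*a^4 - 56*a^3 - 320*I*a^2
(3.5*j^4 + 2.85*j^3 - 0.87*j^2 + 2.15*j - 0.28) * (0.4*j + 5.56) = 1.4*j^5 + 20.6*j^4 + 15.498*j^3 - 3.9772*j^2 + 11.842*j - 1.5568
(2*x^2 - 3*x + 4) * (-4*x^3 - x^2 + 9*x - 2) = -8*x^5 + 10*x^4 + 5*x^3 - 35*x^2 + 42*x - 8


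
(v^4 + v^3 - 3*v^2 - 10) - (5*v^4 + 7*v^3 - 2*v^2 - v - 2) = -4*v^4 - 6*v^3 - v^2 + v - 8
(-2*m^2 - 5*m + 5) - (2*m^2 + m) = -4*m^2 - 6*m + 5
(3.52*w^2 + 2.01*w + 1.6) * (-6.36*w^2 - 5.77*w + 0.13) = -22.3872*w^4 - 33.094*w^3 - 21.3161*w^2 - 8.9707*w + 0.208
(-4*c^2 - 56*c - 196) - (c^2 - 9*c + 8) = -5*c^2 - 47*c - 204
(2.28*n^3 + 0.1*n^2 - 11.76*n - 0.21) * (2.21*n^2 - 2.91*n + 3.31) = 5.0388*n^5 - 6.4138*n^4 - 18.7338*n^3 + 34.0885*n^2 - 38.3145*n - 0.6951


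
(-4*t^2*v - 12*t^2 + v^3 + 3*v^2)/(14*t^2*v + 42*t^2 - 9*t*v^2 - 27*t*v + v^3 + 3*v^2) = (-2*t - v)/(7*t - v)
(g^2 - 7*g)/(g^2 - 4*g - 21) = g/(g + 3)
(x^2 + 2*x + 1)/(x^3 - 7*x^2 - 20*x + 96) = (x^2 + 2*x + 1)/(x^3 - 7*x^2 - 20*x + 96)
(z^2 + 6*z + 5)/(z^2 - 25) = (z + 1)/(z - 5)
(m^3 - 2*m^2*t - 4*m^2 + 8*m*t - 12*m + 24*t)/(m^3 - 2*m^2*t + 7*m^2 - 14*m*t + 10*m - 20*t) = (m - 6)/(m + 5)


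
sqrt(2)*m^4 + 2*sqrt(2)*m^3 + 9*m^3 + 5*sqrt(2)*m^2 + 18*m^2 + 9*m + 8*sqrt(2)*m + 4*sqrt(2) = (m + 1)^2*(m + 4*sqrt(2))*(sqrt(2)*m + 1)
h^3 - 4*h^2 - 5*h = h*(h - 5)*(h + 1)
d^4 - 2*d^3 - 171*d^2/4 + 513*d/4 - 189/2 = (d - 6)*(d - 3/2)^2*(d + 7)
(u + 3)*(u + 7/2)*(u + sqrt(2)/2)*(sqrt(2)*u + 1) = sqrt(2)*u^4 + 2*u^3 + 13*sqrt(2)*u^3/2 + 13*u^2 + 11*sqrt(2)*u^2 + 13*sqrt(2)*u/4 + 21*u + 21*sqrt(2)/4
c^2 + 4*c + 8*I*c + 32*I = (c + 4)*(c + 8*I)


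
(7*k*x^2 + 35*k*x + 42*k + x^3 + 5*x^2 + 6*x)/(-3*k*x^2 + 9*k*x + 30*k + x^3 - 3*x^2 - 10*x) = (7*k*x + 21*k + x^2 + 3*x)/(-3*k*x + 15*k + x^2 - 5*x)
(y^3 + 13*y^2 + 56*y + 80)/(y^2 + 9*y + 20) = y + 4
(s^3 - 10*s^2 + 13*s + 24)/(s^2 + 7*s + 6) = (s^2 - 11*s + 24)/(s + 6)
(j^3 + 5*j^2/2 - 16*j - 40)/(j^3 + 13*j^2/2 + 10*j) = (j - 4)/j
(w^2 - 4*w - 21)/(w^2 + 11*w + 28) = (w^2 - 4*w - 21)/(w^2 + 11*w + 28)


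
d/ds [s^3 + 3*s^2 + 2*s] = 3*s^2 + 6*s + 2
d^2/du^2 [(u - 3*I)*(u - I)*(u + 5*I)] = 6*u + 2*I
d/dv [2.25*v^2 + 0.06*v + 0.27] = 4.5*v + 0.06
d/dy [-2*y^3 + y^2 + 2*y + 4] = -6*y^2 + 2*y + 2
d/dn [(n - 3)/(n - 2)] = (n - 2)^(-2)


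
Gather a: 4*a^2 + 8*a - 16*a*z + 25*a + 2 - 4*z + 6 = 4*a^2 + a*(33 - 16*z) - 4*z + 8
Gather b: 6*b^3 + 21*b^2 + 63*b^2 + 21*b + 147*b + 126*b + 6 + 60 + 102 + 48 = 6*b^3 + 84*b^2 + 294*b + 216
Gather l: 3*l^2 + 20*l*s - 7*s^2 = 3*l^2 + 20*l*s - 7*s^2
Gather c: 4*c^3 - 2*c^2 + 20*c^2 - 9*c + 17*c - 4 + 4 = 4*c^3 + 18*c^2 + 8*c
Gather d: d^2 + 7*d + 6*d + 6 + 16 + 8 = d^2 + 13*d + 30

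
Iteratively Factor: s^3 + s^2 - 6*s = (s + 3)*(s^2 - 2*s) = (s - 2)*(s + 3)*(s)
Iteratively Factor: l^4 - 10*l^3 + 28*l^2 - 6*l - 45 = (l + 1)*(l^3 - 11*l^2 + 39*l - 45) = (l - 5)*(l + 1)*(l^2 - 6*l + 9) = (l - 5)*(l - 3)*(l + 1)*(l - 3)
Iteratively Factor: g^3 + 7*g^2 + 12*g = (g + 3)*(g^2 + 4*g) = g*(g + 3)*(g + 4)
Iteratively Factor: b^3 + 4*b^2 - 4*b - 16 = (b + 2)*(b^2 + 2*b - 8) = (b - 2)*(b + 2)*(b + 4)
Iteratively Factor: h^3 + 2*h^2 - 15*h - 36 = (h + 3)*(h^2 - h - 12) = (h + 3)^2*(h - 4)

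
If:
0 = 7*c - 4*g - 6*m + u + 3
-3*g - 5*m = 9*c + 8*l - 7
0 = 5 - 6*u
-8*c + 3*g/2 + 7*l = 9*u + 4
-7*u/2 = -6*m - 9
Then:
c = -4295/20556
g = 86891/41112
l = 78209/82224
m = -73/72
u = 5/6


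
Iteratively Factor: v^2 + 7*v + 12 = (v + 3)*(v + 4)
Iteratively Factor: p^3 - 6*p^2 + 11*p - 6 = (p - 1)*(p^2 - 5*p + 6) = (p - 2)*(p - 1)*(p - 3)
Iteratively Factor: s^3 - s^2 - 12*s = (s - 4)*(s^2 + 3*s) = s*(s - 4)*(s + 3)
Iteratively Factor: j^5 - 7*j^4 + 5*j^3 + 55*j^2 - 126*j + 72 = (j + 3)*(j^4 - 10*j^3 + 35*j^2 - 50*j + 24) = (j - 2)*(j + 3)*(j^3 - 8*j^2 + 19*j - 12) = (j - 2)*(j - 1)*(j + 3)*(j^2 - 7*j + 12) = (j - 3)*(j - 2)*(j - 1)*(j + 3)*(j - 4)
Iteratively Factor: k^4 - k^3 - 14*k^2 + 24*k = (k - 2)*(k^3 + k^2 - 12*k) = (k - 2)*(k + 4)*(k^2 - 3*k) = k*(k - 2)*(k + 4)*(k - 3)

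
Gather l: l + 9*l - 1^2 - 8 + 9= 10*l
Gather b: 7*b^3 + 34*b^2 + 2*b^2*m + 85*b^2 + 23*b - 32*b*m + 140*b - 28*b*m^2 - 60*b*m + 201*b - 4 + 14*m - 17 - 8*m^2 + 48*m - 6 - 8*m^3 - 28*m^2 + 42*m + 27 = 7*b^3 + b^2*(2*m + 119) + b*(-28*m^2 - 92*m + 364) - 8*m^3 - 36*m^2 + 104*m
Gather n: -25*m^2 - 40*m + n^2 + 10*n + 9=-25*m^2 - 40*m + n^2 + 10*n + 9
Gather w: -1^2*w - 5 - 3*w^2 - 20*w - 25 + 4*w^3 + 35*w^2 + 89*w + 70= 4*w^3 + 32*w^2 + 68*w + 40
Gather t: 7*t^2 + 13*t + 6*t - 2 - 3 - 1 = 7*t^2 + 19*t - 6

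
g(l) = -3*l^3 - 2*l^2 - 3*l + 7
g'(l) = -9*l^2 - 4*l - 3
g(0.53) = 4.40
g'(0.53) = -7.65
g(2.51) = -60.57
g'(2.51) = -69.74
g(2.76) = -79.59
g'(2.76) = -82.60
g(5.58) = -593.24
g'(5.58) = -305.55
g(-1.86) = 24.97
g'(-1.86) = -26.70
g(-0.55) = 8.54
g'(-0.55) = -3.52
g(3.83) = -202.37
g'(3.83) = -150.34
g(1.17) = -4.05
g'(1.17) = -20.00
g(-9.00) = 2059.00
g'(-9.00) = -696.00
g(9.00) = -2369.00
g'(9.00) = -768.00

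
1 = 1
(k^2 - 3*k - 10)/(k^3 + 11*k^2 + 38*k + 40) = (k - 5)/(k^2 + 9*k + 20)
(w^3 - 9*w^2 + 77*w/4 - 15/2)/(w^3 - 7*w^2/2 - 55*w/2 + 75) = (w - 1/2)/(w + 5)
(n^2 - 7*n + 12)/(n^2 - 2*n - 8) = (n - 3)/(n + 2)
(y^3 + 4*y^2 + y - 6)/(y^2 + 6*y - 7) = (y^2 + 5*y + 6)/(y + 7)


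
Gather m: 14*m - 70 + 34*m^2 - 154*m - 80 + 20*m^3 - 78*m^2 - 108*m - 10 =20*m^3 - 44*m^2 - 248*m - 160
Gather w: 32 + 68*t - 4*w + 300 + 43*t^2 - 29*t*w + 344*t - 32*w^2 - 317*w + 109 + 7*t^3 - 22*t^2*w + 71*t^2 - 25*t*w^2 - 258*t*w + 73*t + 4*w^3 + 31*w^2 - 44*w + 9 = 7*t^3 + 114*t^2 + 485*t + 4*w^3 + w^2*(-25*t - 1) + w*(-22*t^2 - 287*t - 365) + 450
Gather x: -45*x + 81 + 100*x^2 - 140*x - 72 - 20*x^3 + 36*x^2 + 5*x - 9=-20*x^3 + 136*x^2 - 180*x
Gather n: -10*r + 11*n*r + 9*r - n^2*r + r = -n^2*r + 11*n*r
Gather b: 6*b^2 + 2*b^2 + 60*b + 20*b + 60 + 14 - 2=8*b^2 + 80*b + 72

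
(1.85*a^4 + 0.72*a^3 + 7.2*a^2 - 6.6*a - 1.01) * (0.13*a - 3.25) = 0.2405*a^5 - 5.9189*a^4 - 1.404*a^3 - 24.258*a^2 + 21.3187*a + 3.2825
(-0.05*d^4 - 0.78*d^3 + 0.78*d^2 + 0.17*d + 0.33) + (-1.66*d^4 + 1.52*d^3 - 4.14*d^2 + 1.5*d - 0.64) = -1.71*d^4 + 0.74*d^3 - 3.36*d^2 + 1.67*d - 0.31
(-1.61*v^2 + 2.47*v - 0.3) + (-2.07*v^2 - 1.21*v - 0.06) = -3.68*v^2 + 1.26*v - 0.36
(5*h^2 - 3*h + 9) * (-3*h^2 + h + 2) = -15*h^4 + 14*h^3 - 20*h^2 + 3*h + 18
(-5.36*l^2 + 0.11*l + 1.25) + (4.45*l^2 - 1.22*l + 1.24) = -0.91*l^2 - 1.11*l + 2.49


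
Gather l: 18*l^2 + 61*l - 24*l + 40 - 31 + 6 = 18*l^2 + 37*l + 15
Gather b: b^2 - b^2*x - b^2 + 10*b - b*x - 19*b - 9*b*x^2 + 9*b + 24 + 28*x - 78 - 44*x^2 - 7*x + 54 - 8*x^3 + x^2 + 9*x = -b^2*x + b*(-9*x^2 - x) - 8*x^3 - 43*x^2 + 30*x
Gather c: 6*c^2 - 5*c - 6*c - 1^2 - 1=6*c^2 - 11*c - 2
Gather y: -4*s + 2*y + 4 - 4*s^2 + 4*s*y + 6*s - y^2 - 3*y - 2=-4*s^2 + 2*s - y^2 + y*(4*s - 1) + 2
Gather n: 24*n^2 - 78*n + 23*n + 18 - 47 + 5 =24*n^2 - 55*n - 24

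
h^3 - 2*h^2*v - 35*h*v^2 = h*(h - 7*v)*(h + 5*v)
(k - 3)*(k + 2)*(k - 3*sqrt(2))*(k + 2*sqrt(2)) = k^4 - sqrt(2)*k^3 - k^3 - 18*k^2 + sqrt(2)*k^2 + 6*sqrt(2)*k + 12*k + 72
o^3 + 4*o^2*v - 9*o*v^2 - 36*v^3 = (o - 3*v)*(o + 3*v)*(o + 4*v)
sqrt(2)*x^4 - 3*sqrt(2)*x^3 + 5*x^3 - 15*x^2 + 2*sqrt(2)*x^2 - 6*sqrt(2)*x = x*(x - 3)*(x + 2*sqrt(2))*(sqrt(2)*x + 1)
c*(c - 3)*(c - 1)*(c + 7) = c^4 + 3*c^3 - 25*c^2 + 21*c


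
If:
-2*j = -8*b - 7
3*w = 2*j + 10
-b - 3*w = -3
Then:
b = -14/9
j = -49/18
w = 41/27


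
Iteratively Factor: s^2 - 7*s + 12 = (s - 3)*(s - 4)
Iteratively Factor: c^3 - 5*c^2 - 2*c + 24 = (c - 3)*(c^2 - 2*c - 8) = (c - 3)*(c + 2)*(c - 4)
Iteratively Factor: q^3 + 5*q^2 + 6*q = (q + 3)*(q^2 + 2*q) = (q + 2)*(q + 3)*(q)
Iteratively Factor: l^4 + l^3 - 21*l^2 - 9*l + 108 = (l + 4)*(l^3 - 3*l^2 - 9*l + 27) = (l + 3)*(l + 4)*(l^2 - 6*l + 9) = (l - 3)*(l + 3)*(l + 4)*(l - 3)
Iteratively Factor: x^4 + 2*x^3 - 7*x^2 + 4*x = (x - 1)*(x^3 + 3*x^2 - 4*x) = (x - 1)*(x + 4)*(x^2 - x) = x*(x - 1)*(x + 4)*(x - 1)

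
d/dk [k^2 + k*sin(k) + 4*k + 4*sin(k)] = k*cos(k) + 2*k + sin(k) + 4*cos(k) + 4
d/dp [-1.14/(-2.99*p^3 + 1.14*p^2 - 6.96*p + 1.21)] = (-10.2258*p^2 + 2.5992*p - 7.9344)/(2.99*p^3 - 1.14*p^2 + 6.96*p - 1.21)^2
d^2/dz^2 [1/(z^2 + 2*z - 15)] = 2*(-z^2 - 2*z + 4*(z + 1)^2 + 15)/(z^2 + 2*z - 15)^3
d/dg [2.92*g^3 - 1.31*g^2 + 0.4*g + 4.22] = 8.76*g^2 - 2.62*g + 0.4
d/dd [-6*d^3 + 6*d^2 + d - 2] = -18*d^2 + 12*d + 1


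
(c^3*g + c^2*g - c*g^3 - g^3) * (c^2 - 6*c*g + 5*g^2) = c^5*g - 6*c^4*g^2 + c^4*g + 4*c^3*g^3 - 6*c^3*g^2 + 6*c^2*g^4 + 4*c^2*g^3 - 5*c*g^5 + 6*c*g^4 - 5*g^5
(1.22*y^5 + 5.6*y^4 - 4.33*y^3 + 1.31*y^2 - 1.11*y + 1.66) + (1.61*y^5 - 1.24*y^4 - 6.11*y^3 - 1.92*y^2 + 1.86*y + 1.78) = 2.83*y^5 + 4.36*y^4 - 10.44*y^3 - 0.61*y^2 + 0.75*y + 3.44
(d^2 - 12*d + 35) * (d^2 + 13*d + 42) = d^4 + d^3 - 79*d^2 - 49*d + 1470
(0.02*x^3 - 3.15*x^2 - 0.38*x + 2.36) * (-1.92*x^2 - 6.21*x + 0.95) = -0.0384*x^5 + 5.9238*x^4 + 20.3101*x^3 - 5.1639*x^2 - 15.0166*x + 2.242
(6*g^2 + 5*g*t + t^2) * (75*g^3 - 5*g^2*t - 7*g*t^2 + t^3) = 450*g^5 + 345*g^4*t + 8*g^3*t^2 - 34*g^2*t^3 - 2*g*t^4 + t^5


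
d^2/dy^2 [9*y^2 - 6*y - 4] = 18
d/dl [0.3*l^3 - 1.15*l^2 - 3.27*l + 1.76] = 0.9*l^2 - 2.3*l - 3.27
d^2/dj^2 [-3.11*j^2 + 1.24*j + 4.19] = -6.22000000000000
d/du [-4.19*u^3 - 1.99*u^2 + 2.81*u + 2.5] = -12.57*u^2 - 3.98*u + 2.81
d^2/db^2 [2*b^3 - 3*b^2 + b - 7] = 12*b - 6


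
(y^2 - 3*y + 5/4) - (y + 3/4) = y^2 - 4*y + 1/2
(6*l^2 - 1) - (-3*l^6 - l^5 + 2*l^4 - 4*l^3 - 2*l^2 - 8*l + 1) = 3*l^6 + l^5 - 2*l^4 + 4*l^3 + 8*l^2 + 8*l - 2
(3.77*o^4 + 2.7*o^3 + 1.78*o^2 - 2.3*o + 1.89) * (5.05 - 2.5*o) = -9.425*o^5 + 12.2885*o^4 + 9.185*o^3 + 14.739*o^2 - 16.34*o + 9.5445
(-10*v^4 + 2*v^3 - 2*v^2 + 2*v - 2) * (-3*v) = 30*v^5 - 6*v^4 + 6*v^3 - 6*v^2 + 6*v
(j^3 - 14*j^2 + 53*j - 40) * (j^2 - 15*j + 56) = j^5 - 29*j^4 + 319*j^3 - 1619*j^2 + 3568*j - 2240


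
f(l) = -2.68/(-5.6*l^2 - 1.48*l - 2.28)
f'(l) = -2.68*(11.2*l + 1.48)/(-5.6*l^2 - 1.48*l - 2.28)^2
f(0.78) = 0.39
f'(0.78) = -0.58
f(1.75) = 0.12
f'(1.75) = -0.12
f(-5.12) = 0.02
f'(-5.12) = 0.01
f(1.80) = 0.12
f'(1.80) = -0.11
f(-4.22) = 0.03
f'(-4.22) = 0.01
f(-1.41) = 0.24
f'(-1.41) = 0.30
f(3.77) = 0.03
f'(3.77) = -0.02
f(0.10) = 1.08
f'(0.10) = -1.13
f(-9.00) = 0.01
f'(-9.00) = 0.00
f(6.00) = 0.01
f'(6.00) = -0.00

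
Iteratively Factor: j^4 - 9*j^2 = (j + 3)*(j^3 - 3*j^2) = j*(j + 3)*(j^2 - 3*j) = j^2*(j + 3)*(j - 3)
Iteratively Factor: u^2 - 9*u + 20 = (u - 5)*(u - 4)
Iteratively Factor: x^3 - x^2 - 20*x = (x)*(x^2 - x - 20) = x*(x - 5)*(x + 4)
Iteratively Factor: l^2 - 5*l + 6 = (l - 2)*(l - 3)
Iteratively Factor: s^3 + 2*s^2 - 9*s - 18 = (s + 3)*(s^2 - s - 6) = (s - 3)*(s + 3)*(s + 2)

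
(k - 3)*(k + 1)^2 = k^3 - k^2 - 5*k - 3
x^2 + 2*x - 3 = (x - 1)*(x + 3)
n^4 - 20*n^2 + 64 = (n - 4)*(n - 2)*(n + 2)*(n + 4)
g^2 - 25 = (g - 5)*(g + 5)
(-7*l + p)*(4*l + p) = -28*l^2 - 3*l*p + p^2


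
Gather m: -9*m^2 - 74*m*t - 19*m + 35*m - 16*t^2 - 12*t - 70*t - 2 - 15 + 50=-9*m^2 + m*(16 - 74*t) - 16*t^2 - 82*t + 33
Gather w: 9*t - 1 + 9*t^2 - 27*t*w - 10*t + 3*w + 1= 9*t^2 - t + w*(3 - 27*t)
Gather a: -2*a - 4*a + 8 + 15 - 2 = 21 - 6*a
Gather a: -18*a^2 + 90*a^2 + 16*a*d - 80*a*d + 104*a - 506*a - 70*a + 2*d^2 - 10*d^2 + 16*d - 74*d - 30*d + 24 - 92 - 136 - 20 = 72*a^2 + a*(-64*d - 472) - 8*d^2 - 88*d - 224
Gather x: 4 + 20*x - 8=20*x - 4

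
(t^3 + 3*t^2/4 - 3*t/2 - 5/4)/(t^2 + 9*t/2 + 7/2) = (4*t^2 - t - 5)/(2*(2*t + 7))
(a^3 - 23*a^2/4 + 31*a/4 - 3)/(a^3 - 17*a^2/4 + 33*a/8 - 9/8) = 2*(a^2 - 5*a + 4)/(2*a^2 - 7*a + 3)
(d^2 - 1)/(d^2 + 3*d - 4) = (d + 1)/(d + 4)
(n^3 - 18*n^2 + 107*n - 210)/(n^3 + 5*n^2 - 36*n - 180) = (n^2 - 12*n + 35)/(n^2 + 11*n + 30)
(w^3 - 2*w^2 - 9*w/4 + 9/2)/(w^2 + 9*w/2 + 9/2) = (w^2 - 7*w/2 + 3)/(w + 3)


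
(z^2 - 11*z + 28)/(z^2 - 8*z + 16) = (z - 7)/(z - 4)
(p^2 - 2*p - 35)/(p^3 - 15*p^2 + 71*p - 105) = (p + 5)/(p^2 - 8*p + 15)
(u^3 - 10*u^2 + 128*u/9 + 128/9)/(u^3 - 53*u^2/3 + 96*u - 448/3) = (u + 2/3)/(u - 7)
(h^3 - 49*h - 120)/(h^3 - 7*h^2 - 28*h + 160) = (h + 3)/(h - 4)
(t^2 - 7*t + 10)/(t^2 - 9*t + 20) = (t - 2)/(t - 4)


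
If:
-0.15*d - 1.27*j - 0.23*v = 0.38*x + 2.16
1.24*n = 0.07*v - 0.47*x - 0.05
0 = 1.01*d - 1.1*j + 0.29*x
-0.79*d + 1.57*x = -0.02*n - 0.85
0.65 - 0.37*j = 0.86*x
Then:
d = 1.41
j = 1.34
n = -1.12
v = -17.99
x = 0.18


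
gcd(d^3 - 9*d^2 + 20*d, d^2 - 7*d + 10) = d - 5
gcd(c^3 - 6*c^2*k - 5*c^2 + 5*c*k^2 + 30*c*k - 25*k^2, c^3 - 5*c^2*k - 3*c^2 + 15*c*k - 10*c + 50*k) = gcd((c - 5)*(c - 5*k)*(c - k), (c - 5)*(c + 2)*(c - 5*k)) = c^2 - 5*c*k - 5*c + 25*k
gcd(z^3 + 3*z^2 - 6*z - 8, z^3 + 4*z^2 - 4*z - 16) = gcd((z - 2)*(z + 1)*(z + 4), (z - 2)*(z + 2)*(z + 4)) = z^2 + 2*z - 8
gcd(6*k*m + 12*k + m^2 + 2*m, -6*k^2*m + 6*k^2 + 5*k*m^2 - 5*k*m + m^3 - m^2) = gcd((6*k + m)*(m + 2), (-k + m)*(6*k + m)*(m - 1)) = 6*k + m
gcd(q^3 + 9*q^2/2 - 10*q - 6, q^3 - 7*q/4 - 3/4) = q + 1/2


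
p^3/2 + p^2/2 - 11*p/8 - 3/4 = (p/2 + 1)*(p - 3/2)*(p + 1/2)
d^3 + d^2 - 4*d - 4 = (d - 2)*(d + 1)*(d + 2)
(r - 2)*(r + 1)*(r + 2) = r^3 + r^2 - 4*r - 4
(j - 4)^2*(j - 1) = j^3 - 9*j^2 + 24*j - 16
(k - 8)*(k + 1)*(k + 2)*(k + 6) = k^4 + k^3 - 52*k^2 - 148*k - 96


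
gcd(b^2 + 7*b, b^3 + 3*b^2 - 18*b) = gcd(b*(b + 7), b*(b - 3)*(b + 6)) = b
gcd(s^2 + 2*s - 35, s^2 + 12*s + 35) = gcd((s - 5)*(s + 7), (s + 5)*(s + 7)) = s + 7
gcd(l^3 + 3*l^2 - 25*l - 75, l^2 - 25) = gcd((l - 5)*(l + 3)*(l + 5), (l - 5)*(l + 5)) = l^2 - 25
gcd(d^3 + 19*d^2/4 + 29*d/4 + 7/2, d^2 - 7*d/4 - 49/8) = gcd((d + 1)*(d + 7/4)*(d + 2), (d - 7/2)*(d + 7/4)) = d + 7/4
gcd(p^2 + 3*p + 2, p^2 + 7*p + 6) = p + 1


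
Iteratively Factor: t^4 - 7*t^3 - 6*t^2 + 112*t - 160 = (t - 2)*(t^3 - 5*t^2 - 16*t + 80) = (t - 5)*(t - 2)*(t^2 - 16) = (t - 5)*(t - 4)*(t - 2)*(t + 4)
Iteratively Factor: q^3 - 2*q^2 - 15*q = (q - 5)*(q^2 + 3*q) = q*(q - 5)*(q + 3)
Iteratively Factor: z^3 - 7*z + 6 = (z - 1)*(z^2 + z - 6) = (z - 1)*(z + 3)*(z - 2)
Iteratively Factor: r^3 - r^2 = (r)*(r^2 - r) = r^2*(r - 1)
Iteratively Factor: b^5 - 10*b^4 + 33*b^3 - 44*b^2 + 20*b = (b - 1)*(b^4 - 9*b^3 + 24*b^2 - 20*b) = (b - 2)*(b - 1)*(b^3 - 7*b^2 + 10*b) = (b - 5)*(b - 2)*(b - 1)*(b^2 - 2*b) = b*(b - 5)*(b - 2)*(b - 1)*(b - 2)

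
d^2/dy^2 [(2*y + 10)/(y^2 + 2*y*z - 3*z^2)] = 4*(4*(y + 5)*(y + z)^2 - (3*y + 2*z + 5)*(y^2 + 2*y*z - 3*z^2))/(y^2 + 2*y*z - 3*z^2)^3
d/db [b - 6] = 1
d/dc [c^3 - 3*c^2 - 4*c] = 3*c^2 - 6*c - 4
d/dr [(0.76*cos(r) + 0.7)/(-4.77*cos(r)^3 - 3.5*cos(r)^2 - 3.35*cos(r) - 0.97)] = -(7.2504*cos(r)^3 + 12.677*cos(r)^2 + 4.90000000000001*cos(r) + 1.6078)*sin(r)/(4.77*cos(r)^3 + 3.5*cos(r)^2 + 3.35*cos(r) + 0.97)^2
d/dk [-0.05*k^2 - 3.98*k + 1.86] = -0.1*k - 3.98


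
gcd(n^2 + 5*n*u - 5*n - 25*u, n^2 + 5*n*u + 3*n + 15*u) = n + 5*u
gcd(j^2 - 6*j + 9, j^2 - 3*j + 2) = 1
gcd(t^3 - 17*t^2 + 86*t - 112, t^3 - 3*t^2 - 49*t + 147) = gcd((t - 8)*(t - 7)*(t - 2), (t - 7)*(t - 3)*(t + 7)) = t - 7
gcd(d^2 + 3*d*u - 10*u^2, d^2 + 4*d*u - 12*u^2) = -d + 2*u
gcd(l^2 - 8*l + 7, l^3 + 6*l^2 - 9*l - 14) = 1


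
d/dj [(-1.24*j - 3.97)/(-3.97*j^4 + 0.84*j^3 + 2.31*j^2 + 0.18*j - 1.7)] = (-14.7684*j^4 - 60.9604*j^3 + 12.8688*j^2 + 18.3414*j + 2.8226)/(15.7609*j^8 - 6.6696*j^7 - 17.6358*j^6 + 2.4516*j^5 + 19.1365*j^4 - 2.0244*j^3 - 7.8216*j^2 - 0.612*j + 2.89)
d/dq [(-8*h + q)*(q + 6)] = -8*h + 2*q + 6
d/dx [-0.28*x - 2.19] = -0.280000000000000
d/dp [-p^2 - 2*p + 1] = -2*p - 2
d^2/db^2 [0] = 0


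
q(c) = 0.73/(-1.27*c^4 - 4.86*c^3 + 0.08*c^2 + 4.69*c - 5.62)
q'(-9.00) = -0.00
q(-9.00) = -0.00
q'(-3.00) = -0.08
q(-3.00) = 0.08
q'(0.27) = -0.13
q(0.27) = -0.16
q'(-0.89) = 0.05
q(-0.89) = -0.10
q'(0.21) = -0.13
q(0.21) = -0.16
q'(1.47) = 0.08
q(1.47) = -0.04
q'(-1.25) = 0.25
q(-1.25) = -0.15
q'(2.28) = 0.01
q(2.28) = -0.01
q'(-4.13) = -0.03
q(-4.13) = -0.01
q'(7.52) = 0.00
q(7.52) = -0.00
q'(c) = 0.73*(5.08*c^3 + 14.58*c^2 - 0.16*c - 4.69)/(-1.27*c^4 - 4.86*c^3 + 0.08*c^2 + 4.69*c - 5.62)^2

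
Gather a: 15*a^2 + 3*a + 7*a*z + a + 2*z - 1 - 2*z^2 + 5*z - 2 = 15*a^2 + a*(7*z + 4) - 2*z^2 + 7*z - 3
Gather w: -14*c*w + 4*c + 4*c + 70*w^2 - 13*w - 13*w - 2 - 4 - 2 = 8*c + 70*w^2 + w*(-14*c - 26) - 8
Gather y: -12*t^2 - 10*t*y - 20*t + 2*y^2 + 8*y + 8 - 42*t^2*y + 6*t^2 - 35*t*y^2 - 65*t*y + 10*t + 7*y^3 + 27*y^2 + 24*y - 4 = -6*t^2 - 10*t + 7*y^3 + y^2*(29 - 35*t) + y*(-42*t^2 - 75*t + 32) + 4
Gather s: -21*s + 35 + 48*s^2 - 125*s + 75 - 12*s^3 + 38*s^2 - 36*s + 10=-12*s^3 + 86*s^2 - 182*s + 120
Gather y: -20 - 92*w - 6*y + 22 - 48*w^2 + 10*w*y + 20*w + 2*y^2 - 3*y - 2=-48*w^2 - 72*w + 2*y^2 + y*(10*w - 9)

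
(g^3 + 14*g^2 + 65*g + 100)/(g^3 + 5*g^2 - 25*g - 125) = (g + 4)/(g - 5)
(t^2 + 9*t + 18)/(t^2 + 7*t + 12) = (t + 6)/(t + 4)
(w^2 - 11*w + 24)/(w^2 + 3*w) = (w^2 - 11*w + 24)/(w*(w + 3))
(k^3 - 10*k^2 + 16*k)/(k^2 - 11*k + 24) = k*(k - 2)/(k - 3)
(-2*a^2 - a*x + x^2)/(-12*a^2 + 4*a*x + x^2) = (a + x)/(6*a + x)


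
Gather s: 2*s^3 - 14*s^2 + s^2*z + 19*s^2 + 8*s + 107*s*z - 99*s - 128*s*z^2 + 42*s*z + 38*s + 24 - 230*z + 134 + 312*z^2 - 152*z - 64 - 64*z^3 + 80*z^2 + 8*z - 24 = 2*s^3 + s^2*(z + 5) + s*(-128*z^2 + 149*z - 53) - 64*z^3 + 392*z^2 - 374*z + 70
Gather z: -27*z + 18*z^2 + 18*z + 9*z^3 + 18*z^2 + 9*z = 9*z^3 + 36*z^2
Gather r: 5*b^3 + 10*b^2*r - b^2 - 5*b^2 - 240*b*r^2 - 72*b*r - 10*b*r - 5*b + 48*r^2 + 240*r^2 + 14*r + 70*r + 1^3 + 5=5*b^3 - 6*b^2 - 5*b + r^2*(288 - 240*b) + r*(10*b^2 - 82*b + 84) + 6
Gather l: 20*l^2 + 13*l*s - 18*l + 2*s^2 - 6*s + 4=20*l^2 + l*(13*s - 18) + 2*s^2 - 6*s + 4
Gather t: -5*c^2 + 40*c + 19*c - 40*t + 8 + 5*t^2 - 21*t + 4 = -5*c^2 + 59*c + 5*t^2 - 61*t + 12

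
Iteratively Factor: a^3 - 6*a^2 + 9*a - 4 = (a - 1)*(a^2 - 5*a + 4) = (a - 1)^2*(a - 4)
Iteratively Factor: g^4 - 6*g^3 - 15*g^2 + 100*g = (g + 4)*(g^3 - 10*g^2 + 25*g) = g*(g + 4)*(g^2 - 10*g + 25) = g*(g - 5)*(g + 4)*(g - 5)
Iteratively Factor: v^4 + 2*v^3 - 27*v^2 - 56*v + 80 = (v - 5)*(v^3 + 7*v^2 + 8*v - 16) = (v - 5)*(v + 4)*(v^2 + 3*v - 4) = (v - 5)*(v - 1)*(v + 4)*(v + 4)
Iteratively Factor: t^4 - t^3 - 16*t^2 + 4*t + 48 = (t - 4)*(t^3 + 3*t^2 - 4*t - 12) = (t - 4)*(t + 3)*(t^2 - 4) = (t - 4)*(t + 2)*(t + 3)*(t - 2)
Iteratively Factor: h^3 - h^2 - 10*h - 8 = (h + 1)*(h^2 - 2*h - 8) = (h + 1)*(h + 2)*(h - 4)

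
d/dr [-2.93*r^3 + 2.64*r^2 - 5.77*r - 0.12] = -8.79*r^2 + 5.28*r - 5.77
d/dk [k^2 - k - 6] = 2*k - 1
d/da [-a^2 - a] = -2*a - 1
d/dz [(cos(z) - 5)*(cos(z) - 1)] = 2*(3 - cos(z))*sin(z)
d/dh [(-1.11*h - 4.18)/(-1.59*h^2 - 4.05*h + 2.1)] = (1.7649*h^2 + 4.4955*h - (1.11*h + 4.18)*(3.18*h + 4.05) - 2.331)/(1.59*h^2 + 4.05*h - 2.1)^2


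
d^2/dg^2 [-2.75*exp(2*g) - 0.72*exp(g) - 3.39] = (-11.0*exp(g) - 0.72)*exp(g)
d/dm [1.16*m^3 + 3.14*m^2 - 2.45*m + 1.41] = 3.48*m^2 + 6.28*m - 2.45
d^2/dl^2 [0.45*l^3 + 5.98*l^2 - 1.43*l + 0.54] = 2.7*l + 11.96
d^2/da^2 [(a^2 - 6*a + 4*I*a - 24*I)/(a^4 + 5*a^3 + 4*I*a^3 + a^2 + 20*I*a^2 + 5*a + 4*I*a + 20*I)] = 2*(3*a^5 - 21*a^4 - 216*a^3 - 498*a^2 - 75*a + 139)/(a^9 + 15*a^8 + 78*a^7 + 170*a^6 + 228*a^5 + 420*a^4 + 226*a^3 + 390*a^2 + 75*a + 125)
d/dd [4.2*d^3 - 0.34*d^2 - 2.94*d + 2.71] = 12.6*d^2 - 0.68*d - 2.94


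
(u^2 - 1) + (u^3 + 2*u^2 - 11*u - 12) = u^3 + 3*u^2 - 11*u - 13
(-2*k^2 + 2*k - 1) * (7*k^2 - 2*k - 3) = -14*k^4 + 18*k^3 - 5*k^2 - 4*k + 3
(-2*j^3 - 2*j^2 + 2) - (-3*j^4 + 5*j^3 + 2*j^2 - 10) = 3*j^4 - 7*j^3 - 4*j^2 + 12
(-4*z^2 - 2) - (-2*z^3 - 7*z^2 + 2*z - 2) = 2*z^3 + 3*z^2 - 2*z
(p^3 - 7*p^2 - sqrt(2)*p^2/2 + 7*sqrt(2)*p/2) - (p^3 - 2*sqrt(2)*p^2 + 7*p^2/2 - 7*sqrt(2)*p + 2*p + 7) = -21*p^2/2 + 3*sqrt(2)*p^2/2 - 2*p + 21*sqrt(2)*p/2 - 7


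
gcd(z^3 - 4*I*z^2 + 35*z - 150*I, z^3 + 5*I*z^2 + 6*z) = z + 6*I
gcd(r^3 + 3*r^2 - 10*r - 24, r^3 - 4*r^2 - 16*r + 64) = r + 4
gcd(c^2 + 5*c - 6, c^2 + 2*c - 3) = c - 1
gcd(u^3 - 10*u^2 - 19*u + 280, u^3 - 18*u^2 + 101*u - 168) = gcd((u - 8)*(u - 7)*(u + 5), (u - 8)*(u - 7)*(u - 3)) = u^2 - 15*u + 56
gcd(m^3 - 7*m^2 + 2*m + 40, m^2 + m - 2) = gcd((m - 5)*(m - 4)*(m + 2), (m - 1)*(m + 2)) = m + 2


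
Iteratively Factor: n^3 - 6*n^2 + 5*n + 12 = (n - 4)*(n^2 - 2*n - 3) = (n - 4)*(n - 3)*(n + 1)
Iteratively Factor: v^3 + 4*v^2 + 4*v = (v + 2)*(v^2 + 2*v) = (v + 2)^2*(v)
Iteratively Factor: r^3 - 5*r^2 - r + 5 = (r - 5)*(r^2 - 1) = (r - 5)*(r + 1)*(r - 1)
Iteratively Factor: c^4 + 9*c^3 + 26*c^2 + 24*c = (c + 4)*(c^3 + 5*c^2 + 6*c) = c*(c + 4)*(c^2 + 5*c + 6) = c*(c + 3)*(c + 4)*(c + 2)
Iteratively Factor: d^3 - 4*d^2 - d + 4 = (d - 4)*(d^2 - 1) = (d - 4)*(d - 1)*(d + 1)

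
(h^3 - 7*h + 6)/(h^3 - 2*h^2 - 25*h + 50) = (h^2 + 2*h - 3)/(h^2 - 25)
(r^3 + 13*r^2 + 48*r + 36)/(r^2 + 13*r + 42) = (r^2 + 7*r + 6)/(r + 7)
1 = 1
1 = 1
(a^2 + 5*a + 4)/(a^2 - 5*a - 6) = (a + 4)/(a - 6)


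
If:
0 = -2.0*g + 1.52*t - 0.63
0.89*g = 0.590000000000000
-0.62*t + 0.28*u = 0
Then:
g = 0.66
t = 1.29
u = 2.85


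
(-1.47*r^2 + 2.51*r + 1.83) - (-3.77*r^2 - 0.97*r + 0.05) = 2.3*r^2 + 3.48*r + 1.78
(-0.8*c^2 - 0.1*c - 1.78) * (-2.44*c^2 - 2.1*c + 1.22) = 1.952*c^4 + 1.924*c^3 + 3.5772*c^2 + 3.616*c - 2.1716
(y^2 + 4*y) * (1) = y^2 + 4*y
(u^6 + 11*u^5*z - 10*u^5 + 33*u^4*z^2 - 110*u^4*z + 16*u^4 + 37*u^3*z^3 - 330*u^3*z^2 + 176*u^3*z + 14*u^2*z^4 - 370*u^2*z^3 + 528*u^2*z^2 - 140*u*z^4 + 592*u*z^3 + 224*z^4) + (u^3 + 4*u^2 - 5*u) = u^6 + 11*u^5*z - 10*u^5 + 33*u^4*z^2 - 110*u^4*z + 16*u^4 + 37*u^3*z^3 - 330*u^3*z^2 + 176*u^3*z + u^3 + 14*u^2*z^4 - 370*u^2*z^3 + 528*u^2*z^2 + 4*u^2 - 140*u*z^4 + 592*u*z^3 - 5*u + 224*z^4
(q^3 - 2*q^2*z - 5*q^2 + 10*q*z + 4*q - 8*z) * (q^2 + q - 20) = q^5 - 2*q^4*z - 4*q^4 + 8*q^3*z - 21*q^3 + 42*q^2*z + 104*q^2 - 208*q*z - 80*q + 160*z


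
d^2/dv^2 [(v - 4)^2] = 2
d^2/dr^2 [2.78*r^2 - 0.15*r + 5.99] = 5.56000000000000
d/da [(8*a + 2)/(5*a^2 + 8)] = 4*(-10*a^2 - 5*a + 16)/(25*a^4 + 80*a^2 + 64)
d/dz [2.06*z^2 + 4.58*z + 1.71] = 4.12*z + 4.58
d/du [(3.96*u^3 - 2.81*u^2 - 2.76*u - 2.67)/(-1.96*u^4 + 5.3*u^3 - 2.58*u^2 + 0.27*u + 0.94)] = (7.7616*u^6 - 11.0152*u^5 - 11.5526*u^4 + 10.4616*u^3 + 45.7407*u^2 - 19.06*u - 1.8735)/(3.8416*u^8 - 20.776*u^7 + 38.2036*u^6 - 28.4064*u^5 + 5.8336*u^4 + 8.5708*u^3 - 4.7775*u^2 + 0.5076*u + 0.8836)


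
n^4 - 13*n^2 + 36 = (n - 3)*(n - 2)*(n + 2)*(n + 3)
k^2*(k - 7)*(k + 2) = k^4 - 5*k^3 - 14*k^2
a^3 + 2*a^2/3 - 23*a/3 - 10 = (a - 3)*(a + 5/3)*(a + 2)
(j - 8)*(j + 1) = j^2 - 7*j - 8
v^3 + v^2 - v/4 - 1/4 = (v - 1/2)*(v + 1/2)*(v + 1)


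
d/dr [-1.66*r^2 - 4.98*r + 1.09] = -3.32*r - 4.98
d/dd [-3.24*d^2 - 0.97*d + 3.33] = -6.48*d - 0.97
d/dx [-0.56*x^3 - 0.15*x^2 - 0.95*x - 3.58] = -1.68*x^2 - 0.3*x - 0.95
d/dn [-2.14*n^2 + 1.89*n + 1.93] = 1.89 - 4.28*n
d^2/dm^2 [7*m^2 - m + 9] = 14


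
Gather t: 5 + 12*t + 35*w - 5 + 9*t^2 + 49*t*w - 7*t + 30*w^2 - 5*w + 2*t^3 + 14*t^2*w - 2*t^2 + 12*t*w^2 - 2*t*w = 2*t^3 + t^2*(14*w + 7) + t*(12*w^2 + 47*w + 5) + 30*w^2 + 30*w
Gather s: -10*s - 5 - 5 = -10*s - 10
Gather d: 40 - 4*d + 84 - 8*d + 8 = 132 - 12*d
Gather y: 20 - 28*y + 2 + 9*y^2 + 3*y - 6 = 9*y^2 - 25*y + 16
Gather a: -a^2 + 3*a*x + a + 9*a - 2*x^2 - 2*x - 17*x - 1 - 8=-a^2 + a*(3*x + 10) - 2*x^2 - 19*x - 9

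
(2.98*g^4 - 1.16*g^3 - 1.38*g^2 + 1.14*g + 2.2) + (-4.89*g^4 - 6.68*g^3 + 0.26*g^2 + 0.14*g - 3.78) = -1.91*g^4 - 7.84*g^3 - 1.12*g^2 + 1.28*g - 1.58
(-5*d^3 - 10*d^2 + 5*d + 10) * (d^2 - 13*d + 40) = -5*d^5 + 55*d^4 - 65*d^3 - 455*d^2 + 70*d + 400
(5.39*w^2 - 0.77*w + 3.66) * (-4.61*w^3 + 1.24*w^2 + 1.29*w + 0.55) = -24.8479*w^5 + 10.2333*w^4 - 10.8743*w^3 + 6.5096*w^2 + 4.2979*w + 2.013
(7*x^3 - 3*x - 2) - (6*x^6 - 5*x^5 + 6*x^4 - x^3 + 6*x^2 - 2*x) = -6*x^6 + 5*x^5 - 6*x^4 + 8*x^3 - 6*x^2 - x - 2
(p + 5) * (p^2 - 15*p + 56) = p^3 - 10*p^2 - 19*p + 280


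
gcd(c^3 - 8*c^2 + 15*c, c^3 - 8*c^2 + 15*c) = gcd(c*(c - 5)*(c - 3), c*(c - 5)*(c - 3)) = c^3 - 8*c^2 + 15*c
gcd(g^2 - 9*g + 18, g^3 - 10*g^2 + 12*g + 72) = g - 6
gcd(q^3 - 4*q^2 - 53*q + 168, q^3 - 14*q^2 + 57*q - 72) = q^2 - 11*q + 24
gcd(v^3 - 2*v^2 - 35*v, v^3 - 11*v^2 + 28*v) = v^2 - 7*v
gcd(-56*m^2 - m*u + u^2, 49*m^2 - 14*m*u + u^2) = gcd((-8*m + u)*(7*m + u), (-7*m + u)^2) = 1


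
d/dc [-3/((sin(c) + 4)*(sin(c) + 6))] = 6*(sin(c) + 5)*cos(c)/((sin(c) + 4)^2*(sin(c) + 6)^2)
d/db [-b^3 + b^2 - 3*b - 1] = -3*b^2 + 2*b - 3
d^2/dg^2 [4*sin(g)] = -4*sin(g)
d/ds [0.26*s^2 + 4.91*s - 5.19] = 0.52*s + 4.91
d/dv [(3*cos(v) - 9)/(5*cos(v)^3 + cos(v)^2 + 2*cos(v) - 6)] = 6*(5*cos(v)^2 - 22*cos(v) - 3)*sin(v)*cos(v)/(5*cos(v)^3 + cos(v)^2 + 2*cos(v) - 6)^2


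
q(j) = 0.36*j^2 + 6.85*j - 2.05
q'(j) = 0.72*j + 6.85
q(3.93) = 30.43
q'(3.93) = 9.68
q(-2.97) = -19.22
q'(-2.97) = 4.71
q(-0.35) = -4.40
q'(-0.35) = 6.60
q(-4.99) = -27.27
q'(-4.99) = 3.26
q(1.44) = 8.56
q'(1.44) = 7.89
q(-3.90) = -23.29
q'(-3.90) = 4.04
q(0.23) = -0.46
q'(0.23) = 7.02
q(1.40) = 8.25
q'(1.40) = 7.86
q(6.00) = 52.01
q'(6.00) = 11.17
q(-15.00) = -23.80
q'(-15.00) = -3.95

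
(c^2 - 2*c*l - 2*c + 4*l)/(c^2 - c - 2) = (c - 2*l)/(c + 1)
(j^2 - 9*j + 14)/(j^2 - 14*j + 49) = (j - 2)/(j - 7)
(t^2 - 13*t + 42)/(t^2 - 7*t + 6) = (t - 7)/(t - 1)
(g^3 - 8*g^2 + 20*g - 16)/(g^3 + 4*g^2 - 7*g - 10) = (g^2 - 6*g + 8)/(g^2 + 6*g + 5)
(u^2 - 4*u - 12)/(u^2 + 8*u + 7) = (u^2 - 4*u - 12)/(u^2 + 8*u + 7)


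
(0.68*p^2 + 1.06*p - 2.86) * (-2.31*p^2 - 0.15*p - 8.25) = -1.5708*p^4 - 2.5506*p^3 + 0.8376*p^2 - 8.316*p + 23.595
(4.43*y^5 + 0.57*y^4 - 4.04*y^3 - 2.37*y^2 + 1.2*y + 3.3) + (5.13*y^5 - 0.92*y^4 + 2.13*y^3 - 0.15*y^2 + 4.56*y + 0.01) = 9.56*y^5 - 0.35*y^4 - 1.91*y^3 - 2.52*y^2 + 5.76*y + 3.31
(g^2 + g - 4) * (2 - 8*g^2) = -8*g^4 - 8*g^3 + 34*g^2 + 2*g - 8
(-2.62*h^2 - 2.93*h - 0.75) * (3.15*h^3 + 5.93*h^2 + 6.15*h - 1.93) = -8.253*h^5 - 24.7661*h^4 - 35.8504*h^3 - 17.4104*h^2 + 1.0424*h + 1.4475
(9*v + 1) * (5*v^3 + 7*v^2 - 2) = 45*v^4 + 68*v^3 + 7*v^2 - 18*v - 2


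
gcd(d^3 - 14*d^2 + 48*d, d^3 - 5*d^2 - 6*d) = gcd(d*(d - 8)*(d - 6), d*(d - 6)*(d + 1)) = d^2 - 6*d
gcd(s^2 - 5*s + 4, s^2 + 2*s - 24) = s - 4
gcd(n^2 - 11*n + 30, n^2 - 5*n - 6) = n - 6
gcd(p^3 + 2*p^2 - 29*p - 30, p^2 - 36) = p + 6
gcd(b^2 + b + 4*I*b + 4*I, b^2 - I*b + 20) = b + 4*I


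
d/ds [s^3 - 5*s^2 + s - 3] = 3*s^2 - 10*s + 1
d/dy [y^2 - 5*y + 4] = 2*y - 5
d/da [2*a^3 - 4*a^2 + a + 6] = 6*a^2 - 8*a + 1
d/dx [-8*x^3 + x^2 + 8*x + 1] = -24*x^2 + 2*x + 8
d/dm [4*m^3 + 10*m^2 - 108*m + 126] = 12*m^2 + 20*m - 108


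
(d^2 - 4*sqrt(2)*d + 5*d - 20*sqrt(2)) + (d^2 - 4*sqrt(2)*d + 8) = 2*d^2 - 8*sqrt(2)*d + 5*d - 20*sqrt(2) + 8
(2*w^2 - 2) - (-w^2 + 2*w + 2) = 3*w^2 - 2*w - 4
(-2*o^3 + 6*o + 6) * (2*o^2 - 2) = -4*o^5 + 16*o^3 + 12*o^2 - 12*o - 12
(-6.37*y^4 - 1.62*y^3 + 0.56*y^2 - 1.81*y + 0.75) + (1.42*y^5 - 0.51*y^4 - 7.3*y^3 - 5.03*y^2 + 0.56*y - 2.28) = 1.42*y^5 - 6.88*y^4 - 8.92*y^3 - 4.47*y^2 - 1.25*y - 1.53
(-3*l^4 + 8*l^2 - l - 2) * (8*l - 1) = -24*l^5 + 3*l^4 + 64*l^3 - 16*l^2 - 15*l + 2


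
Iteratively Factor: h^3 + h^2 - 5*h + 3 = (h - 1)*(h^2 + 2*h - 3) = (h - 1)*(h + 3)*(h - 1)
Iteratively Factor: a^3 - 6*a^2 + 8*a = (a - 4)*(a^2 - 2*a) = a*(a - 4)*(a - 2)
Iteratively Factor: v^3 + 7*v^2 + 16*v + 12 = (v + 2)*(v^2 + 5*v + 6) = (v + 2)^2*(v + 3)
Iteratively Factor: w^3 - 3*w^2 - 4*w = (w - 4)*(w^2 + w) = (w - 4)*(w + 1)*(w)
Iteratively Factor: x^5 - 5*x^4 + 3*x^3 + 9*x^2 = (x)*(x^4 - 5*x^3 + 3*x^2 + 9*x) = x*(x + 1)*(x^3 - 6*x^2 + 9*x) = x^2*(x + 1)*(x^2 - 6*x + 9) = x^2*(x - 3)*(x + 1)*(x - 3)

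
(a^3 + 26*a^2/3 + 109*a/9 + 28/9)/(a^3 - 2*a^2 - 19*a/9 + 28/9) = (3*a^2 + 22*a + 7)/(3*a^2 - 10*a + 7)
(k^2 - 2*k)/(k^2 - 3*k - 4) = k*(2 - k)/(-k^2 + 3*k + 4)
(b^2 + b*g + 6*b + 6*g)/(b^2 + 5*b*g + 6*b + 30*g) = (b + g)/(b + 5*g)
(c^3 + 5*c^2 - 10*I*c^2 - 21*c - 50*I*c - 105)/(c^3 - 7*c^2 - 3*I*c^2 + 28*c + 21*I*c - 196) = (c^2 + c*(5 - 3*I) - 15*I)/(c^2 + c*(-7 + 4*I) - 28*I)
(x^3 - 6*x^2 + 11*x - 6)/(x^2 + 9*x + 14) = (x^3 - 6*x^2 + 11*x - 6)/(x^2 + 9*x + 14)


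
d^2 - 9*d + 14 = (d - 7)*(d - 2)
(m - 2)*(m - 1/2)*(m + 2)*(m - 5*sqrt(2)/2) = m^4 - 5*sqrt(2)*m^3/2 - m^3/2 - 4*m^2 + 5*sqrt(2)*m^2/4 + 2*m + 10*sqrt(2)*m - 5*sqrt(2)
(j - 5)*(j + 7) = j^2 + 2*j - 35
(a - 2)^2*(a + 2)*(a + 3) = a^4 + a^3 - 10*a^2 - 4*a + 24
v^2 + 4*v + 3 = (v + 1)*(v + 3)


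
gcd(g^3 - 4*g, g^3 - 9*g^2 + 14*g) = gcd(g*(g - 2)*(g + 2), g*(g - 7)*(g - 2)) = g^2 - 2*g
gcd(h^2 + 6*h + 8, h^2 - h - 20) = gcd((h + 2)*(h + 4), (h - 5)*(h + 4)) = h + 4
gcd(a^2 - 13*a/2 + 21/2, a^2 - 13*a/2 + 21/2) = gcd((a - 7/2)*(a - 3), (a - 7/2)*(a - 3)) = a^2 - 13*a/2 + 21/2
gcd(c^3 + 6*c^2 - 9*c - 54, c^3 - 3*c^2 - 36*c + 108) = c^2 + 3*c - 18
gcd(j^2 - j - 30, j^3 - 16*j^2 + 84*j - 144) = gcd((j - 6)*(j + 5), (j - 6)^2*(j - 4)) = j - 6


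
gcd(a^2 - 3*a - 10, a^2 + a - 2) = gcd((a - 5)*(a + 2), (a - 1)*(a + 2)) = a + 2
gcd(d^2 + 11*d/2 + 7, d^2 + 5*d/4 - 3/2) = d + 2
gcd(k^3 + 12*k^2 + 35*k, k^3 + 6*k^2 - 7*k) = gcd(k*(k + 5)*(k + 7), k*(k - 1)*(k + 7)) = k^2 + 7*k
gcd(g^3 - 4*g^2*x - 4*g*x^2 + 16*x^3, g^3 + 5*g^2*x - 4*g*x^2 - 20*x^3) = -g^2 + 4*x^2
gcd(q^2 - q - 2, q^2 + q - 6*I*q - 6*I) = q + 1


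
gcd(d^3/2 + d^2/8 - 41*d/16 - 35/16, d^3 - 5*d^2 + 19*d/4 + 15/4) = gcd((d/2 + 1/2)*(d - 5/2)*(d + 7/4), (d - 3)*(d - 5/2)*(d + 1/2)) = d - 5/2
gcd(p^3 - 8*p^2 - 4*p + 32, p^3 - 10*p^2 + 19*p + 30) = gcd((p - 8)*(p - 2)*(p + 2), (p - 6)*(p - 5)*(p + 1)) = 1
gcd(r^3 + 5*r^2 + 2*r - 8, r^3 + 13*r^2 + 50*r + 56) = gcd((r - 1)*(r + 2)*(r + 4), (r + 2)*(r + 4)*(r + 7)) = r^2 + 6*r + 8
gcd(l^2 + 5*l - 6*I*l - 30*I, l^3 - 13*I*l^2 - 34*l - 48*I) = l - 6*I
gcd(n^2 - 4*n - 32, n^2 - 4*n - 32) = n^2 - 4*n - 32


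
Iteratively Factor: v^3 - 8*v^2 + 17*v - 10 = (v - 2)*(v^2 - 6*v + 5) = (v - 5)*(v - 2)*(v - 1)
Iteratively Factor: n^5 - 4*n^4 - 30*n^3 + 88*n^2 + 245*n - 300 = (n + 3)*(n^4 - 7*n^3 - 9*n^2 + 115*n - 100) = (n - 1)*(n + 3)*(n^3 - 6*n^2 - 15*n + 100) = (n - 5)*(n - 1)*(n + 3)*(n^2 - n - 20) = (n - 5)^2*(n - 1)*(n + 3)*(n + 4)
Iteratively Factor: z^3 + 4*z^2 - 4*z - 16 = (z + 2)*(z^2 + 2*z - 8) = (z + 2)*(z + 4)*(z - 2)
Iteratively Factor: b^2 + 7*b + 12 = (b + 3)*(b + 4)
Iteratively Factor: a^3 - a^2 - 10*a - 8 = (a + 2)*(a^2 - 3*a - 4) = (a - 4)*(a + 2)*(a + 1)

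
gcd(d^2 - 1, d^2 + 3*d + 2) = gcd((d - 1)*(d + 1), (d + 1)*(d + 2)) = d + 1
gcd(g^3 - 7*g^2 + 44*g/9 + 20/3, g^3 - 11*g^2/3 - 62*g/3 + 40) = g^2 - 23*g/3 + 10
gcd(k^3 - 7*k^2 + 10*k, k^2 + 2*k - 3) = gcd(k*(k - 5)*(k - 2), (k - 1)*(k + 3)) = 1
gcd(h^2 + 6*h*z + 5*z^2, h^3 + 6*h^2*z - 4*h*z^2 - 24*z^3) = 1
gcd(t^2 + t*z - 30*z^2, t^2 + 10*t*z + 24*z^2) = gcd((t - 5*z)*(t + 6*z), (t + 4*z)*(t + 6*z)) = t + 6*z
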